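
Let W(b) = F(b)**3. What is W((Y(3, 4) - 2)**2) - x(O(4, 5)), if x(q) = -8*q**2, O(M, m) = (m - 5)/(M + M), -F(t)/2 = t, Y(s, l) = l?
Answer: -512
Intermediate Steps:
F(t) = -2*t
O(M, m) = (-5 + m)/(2*M) (O(M, m) = (-5 + m)/((2*M)) = (-5 + m)*(1/(2*M)) = (-5 + m)/(2*M))
W(b) = -8*b**3 (W(b) = (-2*b)**3 = -8*b**3)
W((Y(3, 4) - 2)**2) - x(O(4, 5)) = -8*(4 - 2)**6 - (-8)*((1/2)*(-5 + 5)/4)**2 = -8*(2**2)**3 - (-8)*((1/2)*(1/4)*0)**2 = -8*4**3 - (-8)*0**2 = -8*64 - (-8)*0 = -512 - 1*0 = -512 + 0 = -512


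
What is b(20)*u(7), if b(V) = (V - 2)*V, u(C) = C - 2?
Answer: 1800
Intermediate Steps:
u(C) = -2 + C
b(V) = V*(-2 + V) (b(V) = (-2 + V)*V = V*(-2 + V))
b(20)*u(7) = (20*(-2 + 20))*(-2 + 7) = (20*18)*5 = 360*5 = 1800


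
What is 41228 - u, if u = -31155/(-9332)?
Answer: 384708541/9332 ≈ 41225.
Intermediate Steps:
u = 31155/9332 (u = -31155*(-1/9332) = 31155/9332 ≈ 3.3385)
41228 - u = 41228 - 1*31155/9332 = 41228 - 31155/9332 = 384708541/9332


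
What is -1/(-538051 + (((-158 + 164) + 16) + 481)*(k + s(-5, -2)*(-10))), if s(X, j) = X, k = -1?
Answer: 1/513404 ≈ 1.9478e-6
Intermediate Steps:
-1/(-538051 + (((-158 + 164) + 16) + 481)*(k + s(-5, -2)*(-10))) = -1/(-538051 + (((-158 + 164) + 16) + 481)*(-1 - 5*(-10))) = -1/(-538051 + ((6 + 16) + 481)*(-1 + 50)) = -1/(-538051 + (22 + 481)*49) = -1/(-538051 + 503*49) = -1/(-538051 + 24647) = -1/(-513404) = -1*(-1/513404) = 1/513404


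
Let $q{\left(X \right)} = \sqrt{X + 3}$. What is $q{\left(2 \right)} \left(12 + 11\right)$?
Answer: $23 \sqrt{5} \approx 51.43$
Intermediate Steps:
$q{\left(X \right)} = \sqrt{3 + X}$
$q{\left(2 \right)} \left(12 + 11\right) = \sqrt{3 + 2} \left(12 + 11\right) = \sqrt{5} \cdot 23 = 23 \sqrt{5}$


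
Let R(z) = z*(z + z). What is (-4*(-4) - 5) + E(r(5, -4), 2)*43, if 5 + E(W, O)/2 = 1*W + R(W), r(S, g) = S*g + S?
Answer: 36991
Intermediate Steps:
r(S, g) = S + S*g
R(z) = 2*z² (R(z) = z*(2*z) = 2*z²)
E(W, O) = -10 + 2*W + 4*W² (E(W, O) = -10 + 2*(1*W + 2*W²) = -10 + 2*(W + 2*W²) = -10 + (2*W + 4*W²) = -10 + 2*W + 4*W²)
(-4*(-4) - 5) + E(r(5, -4), 2)*43 = (-4*(-4) - 5) + (-10 + 2*(5*(1 - 4)) + 4*(5*(1 - 4))²)*43 = (16 - 5) + (-10 + 2*(5*(-3)) + 4*(5*(-3))²)*43 = 11 + (-10 + 2*(-15) + 4*(-15)²)*43 = 11 + (-10 - 30 + 4*225)*43 = 11 + (-10 - 30 + 900)*43 = 11 + 860*43 = 11 + 36980 = 36991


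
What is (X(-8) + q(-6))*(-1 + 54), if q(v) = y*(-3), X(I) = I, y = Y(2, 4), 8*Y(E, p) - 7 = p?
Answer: -5141/8 ≈ -642.63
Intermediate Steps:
Y(E, p) = 7/8 + p/8
y = 11/8 (y = 7/8 + (1/8)*4 = 7/8 + 1/2 = 11/8 ≈ 1.3750)
q(v) = -33/8 (q(v) = (11/8)*(-3) = -33/8)
(X(-8) + q(-6))*(-1 + 54) = (-8 - 33/8)*(-1 + 54) = -97/8*53 = -5141/8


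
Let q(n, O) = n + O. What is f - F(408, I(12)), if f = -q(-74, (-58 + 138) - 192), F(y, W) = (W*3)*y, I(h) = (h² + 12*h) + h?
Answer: -367014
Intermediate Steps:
I(h) = h² + 13*h
q(n, O) = O + n
F(y, W) = 3*W*y (F(y, W) = (3*W)*y = 3*W*y)
f = 186 (f = -(((-58 + 138) - 192) - 74) = -((80 - 192) - 74) = -(-112 - 74) = -1*(-186) = 186)
f - F(408, I(12)) = 186 - 3*12*(13 + 12)*408 = 186 - 3*12*25*408 = 186 - 3*300*408 = 186 - 1*367200 = 186 - 367200 = -367014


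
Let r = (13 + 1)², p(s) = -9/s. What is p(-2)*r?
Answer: 882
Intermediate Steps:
r = 196 (r = 14² = 196)
p(-2)*r = -9/(-2)*196 = -9*(-½)*196 = (9/2)*196 = 882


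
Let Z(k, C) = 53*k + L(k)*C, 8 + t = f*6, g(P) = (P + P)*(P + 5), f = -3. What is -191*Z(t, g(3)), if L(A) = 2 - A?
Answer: 6494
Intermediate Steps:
g(P) = 2*P*(5 + P) (g(P) = (2*P)*(5 + P) = 2*P*(5 + P))
t = -26 (t = -8 - 3*6 = -8 - 18 = -26)
Z(k, C) = 53*k + C*(2 - k) (Z(k, C) = 53*k + (2 - k)*C = 53*k + C*(2 - k))
-191*Z(t, g(3)) = -191*(53*(-26) - 2*3*(5 + 3)*(-2 - 26)) = -191*(-1378 - 1*2*3*8*(-28)) = -191*(-1378 - 1*48*(-28)) = -191*(-1378 + 1344) = -191*(-34) = 6494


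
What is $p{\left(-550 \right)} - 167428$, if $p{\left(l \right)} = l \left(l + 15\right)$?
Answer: $126822$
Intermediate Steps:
$p{\left(l \right)} = l \left(15 + l\right)$
$p{\left(-550 \right)} - 167428 = - 550 \left(15 - 550\right) - 167428 = \left(-550\right) \left(-535\right) - 167428 = 294250 - 167428 = 126822$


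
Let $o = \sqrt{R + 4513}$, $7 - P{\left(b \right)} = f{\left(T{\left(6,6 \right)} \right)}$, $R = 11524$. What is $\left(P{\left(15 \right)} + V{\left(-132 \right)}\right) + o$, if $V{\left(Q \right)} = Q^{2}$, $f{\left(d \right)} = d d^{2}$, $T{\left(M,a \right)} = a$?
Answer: $17215 + \sqrt{16037} \approx 17342.0$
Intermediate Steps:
$f{\left(d \right)} = d^{3}$
$P{\left(b \right)} = -209$ ($P{\left(b \right)} = 7 - 6^{3} = 7 - 216 = -209$)
$o = \sqrt{16037}$ ($o = \sqrt{11524 + 4513} = \sqrt{16037} \approx 126.64$)
$\left(P{\left(15 \right)} + V{\left(-132 \right)}\right) + o = \left(-209 + \left(-132\right)^{2}\right) + \sqrt{16037} = \left(-209 + 17424\right) + \sqrt{16037} = 17215 + \sqrt{16037}$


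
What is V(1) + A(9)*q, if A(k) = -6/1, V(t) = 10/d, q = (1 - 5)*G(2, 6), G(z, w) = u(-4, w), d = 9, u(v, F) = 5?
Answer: 1090/9 ≈ 121.11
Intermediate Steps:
G(z, w) = 5
q = -20 (q = (1 - 5)*5 = -4*5 = -20)
V(t) = 10/9
A(k) = -6 (A(k) = -6*1 = -6)
V(1) + A(9)*q = 10/9 - 6*(-20) = 10/9 + 120 = 1090/9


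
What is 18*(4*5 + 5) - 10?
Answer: 440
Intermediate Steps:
18*(4*5 + 5) - 10 = 18*(20 + 5) - 10 = 18*25 - 10 = 450 - 10 = 440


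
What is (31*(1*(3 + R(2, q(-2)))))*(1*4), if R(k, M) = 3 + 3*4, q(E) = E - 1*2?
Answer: 2232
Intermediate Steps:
q(E) = -2 + E (q(E) = E - 2 = -2 + E)
R(k, M) = 15 (R(k, M) = 3 + 12 = 15)
(31*(1*(3 + R(2, q(-2)))))*(1*4) = (31*(1*(3 + 15)))*(1*4) = (31*(1*18))*4 = (31*18)*4 = 558*4 = 2232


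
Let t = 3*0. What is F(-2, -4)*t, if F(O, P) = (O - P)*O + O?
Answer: 0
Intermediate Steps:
t = 0
F(O, P) = O + O*(O - P) (F(O, P) = O*(O - P) + O = O + O*(O - P))
F(-2, -4)*t = -2*(1 - 2 - 1*(-4))*0 = -2*(1 - 2 + 4)*0 = -2*3*0 = -6*0 = 0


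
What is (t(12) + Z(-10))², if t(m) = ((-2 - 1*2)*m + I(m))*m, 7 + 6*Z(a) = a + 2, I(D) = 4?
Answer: 1125721/4 ≈ 2.8143e+5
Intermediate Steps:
Z(a) = -⅚ + a/6 (Z(a) = -7/6 + (a + 2)/6 = -7/6 + (2 + a)/6 = -7/6 + (⅓ + a/6) = -⅚ + a/6)
t(m) = m*(4 - 4*m) (t(m) = ((-2 - 1*2)*m + 4)*m = ((-2 - 2)*m + 4)*m = (-4*m + 4)*m = (4 - 4*m)*m = m*(4 - 4*m))
(t(12) + Z(-10))² = (4*12*(1 - 1*12) + (-⅚ + (⅙)*(-10)))² = (4*12*(1 - 12) + (-⅚ - 5/3))² = (4*12*(-11) - 5/2)² = (-528 - 5/2)² = (-1061/2)² = 1125721/4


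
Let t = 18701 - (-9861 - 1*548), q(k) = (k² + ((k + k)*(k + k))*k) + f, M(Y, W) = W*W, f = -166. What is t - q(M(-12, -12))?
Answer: -11935396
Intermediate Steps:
M(Y, W) = W²
q(k) = -166 + k² + 4*k³ (q(k) = (k² + ((k + k)*(k + k))*k) - 166 = (k² + ((2*k)*(2*k))*k) - 166 = (k² + (4*k²)*k) - 166 = (k² + 4*k³) - 166 = -166 + k² + 4*k³)
t = 29110 (t = 18701 - (-9861 - 548) = 18701 - 1*(-10409) = 18701 + 10409 = 29110)
t - q(M(-12, -12)) = 29110 - (-166 + ((-12)²)² + 4*((-12)²)³) = 29110 - (-166 + 144² + 4*144³) = 29110 - (-166 + 20736 + 4*2985984) = 29110 - (-166 + 20736 + 11943936) = 29110 - 1*11964506 = 29110 - 11964506 = -11935396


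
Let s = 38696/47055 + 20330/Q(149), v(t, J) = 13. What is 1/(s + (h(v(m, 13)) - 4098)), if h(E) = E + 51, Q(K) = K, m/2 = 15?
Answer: -7011195/27320766776 ≈ -0.00025663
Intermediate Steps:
m = 30 (m = 2*15 = 30)
h(E) = 51 + E
s = 962393854/7011195 (s = 38696/47055 + 20330/149 = 962393854/7011195 ≈ 137.27)
1/(s + (h(v(m, 13)) - 4098)) = 1/(962393854/7011195 + ((51 + 13) - 4098)) = 1/(962393854/7011195 + (64 - 4098)) = 1/(962393854/7011195 - 4034) = 1/(-27320766776/7011195) = -7011195/27320766776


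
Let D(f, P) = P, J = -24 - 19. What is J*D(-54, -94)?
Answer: 4042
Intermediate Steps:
J = -43
J*D(-54, -94) = -43*(-94) = 4042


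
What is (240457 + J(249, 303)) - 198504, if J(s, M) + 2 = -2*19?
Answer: 41913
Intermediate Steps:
J(s, M) = -40 (J(s, M) = -2 - 2*19 = -2 - 38 = -40)
(240457 + J(249, 303)) - 198504 = (240457 - 40) - 198504 = 240417 - 198504 = 41913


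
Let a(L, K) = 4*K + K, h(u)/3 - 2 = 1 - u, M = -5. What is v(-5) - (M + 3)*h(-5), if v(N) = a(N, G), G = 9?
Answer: 93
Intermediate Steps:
h(u) = 9 - 3*u (h(u) = 6 + 3*(1 - u) = 6 + (3 - 3*u) = 9 - 3*u)
a(L, K) = 5*K
v(N) = 45 (v(N) = 5*9 = 45)
v(-5) - (M + 3)*h(-5) = 45 - (-5 + 3)*(9 - 3*(-5)) = 45 - (-2)*(9 + 15) = 45 - (-2)*24 = 45 - 1*(-48) = 45 + 48 = 93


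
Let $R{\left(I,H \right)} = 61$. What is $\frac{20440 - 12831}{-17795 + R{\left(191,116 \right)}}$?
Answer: $- \frac{7609}{17734} \approx -0.42906$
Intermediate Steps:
$\frac{20440 - 12831}{-17795 + R{\left(191,116 \right)}} = \frac{20440 - 12831}{-17795 + 61} = \frac{7609}{-17734} = 7609 \left(- \frac{1}{17734}\right) = - \frac{7609}{17734}$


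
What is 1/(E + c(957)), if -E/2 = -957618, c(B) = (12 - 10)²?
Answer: 1/1915240 ≈ 5.2213e-7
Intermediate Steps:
c(B) = 4 (c(B) = 2² = 4)
E = 1915236 (E = -2*(-957618) = 1915236)
1/(E + c(957)) = 1/(1915236 + 4) = 1/1915240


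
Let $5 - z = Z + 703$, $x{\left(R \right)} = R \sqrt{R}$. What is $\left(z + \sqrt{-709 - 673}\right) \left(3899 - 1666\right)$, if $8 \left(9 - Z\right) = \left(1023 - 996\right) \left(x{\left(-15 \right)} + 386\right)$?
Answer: $\frac{5321239}{4} + 2233 i \sqrt{1382} - \frac{904365 i \sqrt{15}}{8} \approx 1.3303 \cdot 10^{6} - 3.5481 \cdot 10^{5} i$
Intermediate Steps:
$x{\left(R \right)} = R^{\frac{3}{2}}$
$Z = - \frac{5175}{4} + \frac{405 i \sqrt{15}}{8}$ ($Z = 9 - \frac{\left(1023 - 996\right) \left(\left(-15\right)^{\frac{3}{2}} + 386\right)}{8} = 9 - \frac{27 \left(- 15 i \sqrt{15} + 386\right)}{8} = 9 - \frac{27 \left(386 - 15 i \sqrt{15}\right)}{8} = 9 - \frac{10422 - 405 i \sqrt{15}}{8} = 9 - \left(\frac{5211}{4} - \frac{405 i \sqrt{15}}{8}\right) = - \frac{5175}{4} + \frac{405 i \sqrt{15}}{8} \approx -1293.8 + 196.07 i$)
$z = \frac{2383}{4} - \frac{405 i \sqrt{15}}{8}$ ($z = 5 - \left(\left(- \frac{5175}{4} + \frac{405 i \sqrt{15}}{8}\right) + 703\right) = 5 - \left(- \frac{2363}{4} + \frac{405 i \sqrt{15}}{8}\right) = 5 + \left(\frac{2363}{4} - \frac{405 i \sqrt{15}}{8}\right) = \frac{2383}{4} - \frac{405 i \sqrt{15}}{8} \approx 595.75 - 196.07 i$)
$\left(z + \sqrt{-709 - 673}\right) \left(3899 - 1666\right) = \left(\left(\frac{2383}{4} - \frac{405 i \sqrt{15}}{8}\right) + \sqrt{-709 - 673}\right) \left(3899 - 1666\right) = \left(\left(\frac{2383}{4} - \frac{405 i \sqrt{15}}{8}\right) + \sqrt{-1382}\right) 2233 = \left(\left(\frac{2383}{4} - \frac{405 i \sqrt{15}}{8}\right) + i \sqrt{1382}\right) 2233 = \left(\frac{2383}{4} + i \sqrt{1382} - \frac{405 i \sqrt{15}}{8}\right) 2233 = \frac{5321239}{4} + 2233 i \sqrt{1382} - \frac{904365 i \sqrt{15}}{8}$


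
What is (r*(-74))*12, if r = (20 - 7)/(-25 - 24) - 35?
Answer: 1534464/49 ≈ 31316.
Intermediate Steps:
r = -1728/49 (r = 13/(-49) - 35 = 13*(-1/49) - 35 = -13/49 - 35 = -1728/49 ≈ -35.265)
(r*(-74))*12 = -1728/49*(-74)*12 = (127872/49)*12 = 1534464/49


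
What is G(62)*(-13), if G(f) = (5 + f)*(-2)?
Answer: 1742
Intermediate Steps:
G(f) = -10 - 2*f
G(62)*(-13) = (-10 - 2*62)*(-13) = (-10 - 124)*(-13) = -134*(-13) = 1742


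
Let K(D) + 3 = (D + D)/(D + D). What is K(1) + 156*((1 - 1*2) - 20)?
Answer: -3278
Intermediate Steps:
K(D) = -2 (K(D) = -3 + (D + D)/(D + D) = -3 + (2*D)/((2*D)) = -3 + (2*D)*(1/(2*D)) = -3 + 1 = -2)
K(1) + 156*((1 - 1*2) - 20) = -2 + 156*((1 - 1*2) - 20) = -2 + 156*((1 - 2) - 20) = -2 + 156*(-1 - 20) = -2 + 156*(-21) = -2 - 3276 = -3278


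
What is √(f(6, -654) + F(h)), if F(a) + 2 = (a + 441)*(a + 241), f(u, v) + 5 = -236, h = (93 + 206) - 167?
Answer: √213486 ≈ 462.05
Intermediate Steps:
h = 132 (h = 299 - 167 = 132)
f(u, v) = -241 (f(u, v) = -5 - 236 = -241)
F(a) = -2 + (241 + a)*(441 + a) (F(a) = -2 + (a + 441)*(a + 241) = -2 + (441 + a)*(241 + a) = -2 + (241 + a)*(441 + a))
√(f(6, -654) + F(h)) = √(-241 + (106279 + 132² + 682*132)) = √(-241 + (106279 + 17424 + 90024)) = √(-241 + 213727) = √213486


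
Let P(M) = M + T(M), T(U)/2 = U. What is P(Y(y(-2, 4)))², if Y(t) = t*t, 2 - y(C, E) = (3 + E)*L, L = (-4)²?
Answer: 1317690000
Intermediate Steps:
T(U) = 2*U
L = 16
y(C, E) = -46 - 16*E (y(C, E) = 2 - (3 + E)*16 = 2 - (48 + 16*E) = 2 + (-48 - 16*E) = -46 - 16*E)
Y(t) = t²
P(M) = 3*M (P(M) = M + 2*M = 3*M)
P(Y(y(-2, 4)))² = (3*(-46 - 16*4)²)² = (3*(-46 - 64)²)² = (3*(-110)²)² = (3*12100)² = 36300² = 1317690000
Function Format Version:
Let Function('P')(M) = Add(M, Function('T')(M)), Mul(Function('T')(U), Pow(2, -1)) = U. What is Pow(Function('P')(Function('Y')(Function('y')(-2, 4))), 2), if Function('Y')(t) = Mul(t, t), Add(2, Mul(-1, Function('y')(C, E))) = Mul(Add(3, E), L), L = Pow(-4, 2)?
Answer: 1317690000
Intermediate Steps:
Function('T')(U) = Mul(2, U)
L = 16
Function('y')(C, E) = Add(-46, Mul(-16, E)) (Function('y')(C, E) = Add(2, Mul(-1, Mul(Add(3, E), 16))) = Add(2, Mul(-1, Add(48, Mul(16, E)))) = Add(2, Add(-48, Mul(-16, E))) = Add(-46, Mul(-16, E)))
Function('Y')(t) = Pow(t, 2)
Function('P')(M) = Mul(3, M) (Function('P')(M) = Add(M, Mul(2, M)) = Mul(3, M))
Pow(Function('P')(Function('Y')(Function('y')(-2, 4))), 2) = Pow(Mul(3, Pow(Add(-46, Mul(-16, 4)), 2)), 2) = Pow(Mul(3, Pow(Add(-46, -64), 2)), 2) = Pow(Mul(3, Pow(-110, 2)), 2) = Pow(Mul(3, 12100), 2) = Pow(36300, 2) = 1317690000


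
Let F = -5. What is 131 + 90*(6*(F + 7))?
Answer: 1211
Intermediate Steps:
131 + 90*(6*(F + 7)) = 131 + 90*(6*(-5 + 7)) = 131 + 90*(6*2) = 131 + 90*12 = 131 + 1080 = 1211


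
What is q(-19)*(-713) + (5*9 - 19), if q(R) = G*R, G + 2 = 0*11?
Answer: -27068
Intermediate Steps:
G = -2 (G = -2 + 0*11 = -2 + 0 = -2)
q(R) = -2*R
q(-19)*(-713) + (5*9 - 19) = -2*(-19)*(-713) + (5*9 - 19) = 38*(-713) + (45 - 19) = -27094 + 26 = -27068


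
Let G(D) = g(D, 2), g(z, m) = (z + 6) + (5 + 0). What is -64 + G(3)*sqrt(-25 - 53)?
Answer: -64 + 14*I*sqrt(78) ≈ -64.0 + 123.64*I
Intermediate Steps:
g(z, m) = 11 + z (g(z, m) = (6 + z) + 5 = 11 + z)
G(D) = 11 + D
-64 + G(3)*sqrt(-25 - 53) = -64 + (11 + 3)*sqrt(-25 - 53) = -64 + 14*sqrt(-78) = -64 + 14*(I*sqrt(78)) = -64 + 14*I*sqrt(78)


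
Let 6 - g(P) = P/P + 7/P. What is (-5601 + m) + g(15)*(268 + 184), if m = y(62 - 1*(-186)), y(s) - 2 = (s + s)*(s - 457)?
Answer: -1608209/15 ≈ -1.0721e+5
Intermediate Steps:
g(P) = 5 - 7/P (g(P) = 6 - (P/P + 7/P) = 6 - (1 + 7/P) = 6 + (-1 - 7/P) = 5 - 7/P)
y(s) = 2 + 2*s*(-457 + s) (y(s) = 2 + (s + s)*(s - 457) = 2 + (2*s)*(-457 + s) = 2 + 2*s*(-457 + s))
m = -103662 (m = 2 - 914*(62 - 1*(-186)) + 2*(62 - 1*(-186))**2 = 2 - 914*(62 + 186) + 2*(62 + 186)**2 = 2 - 914*248 + 2*248**2 = 2 - 226672 + 2*61504 = 2 - 226672 + 123008 = -103662)
(-5601 + m) + g(15)*(268 + 184) = (-5601 - 103662) + (5 - 7/15)*(268 + 184) = -109263 + (5 - 7*1/15)*452 = -109263 + (5 - 7/15)*452 = -109263 + (68/15)*452 = -109263 + 30736/15 = -1608209/15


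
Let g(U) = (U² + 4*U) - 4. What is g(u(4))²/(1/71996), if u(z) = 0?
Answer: 1151936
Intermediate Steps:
g(U) = -4 + U² + 4*U
g(u(4))²/(1/71996) = (-4 + 0² + 4*0)²/(1/71996) = (-4 + 0 + 0)²/(1/71996) = (-4)²*71996 = 16*71996 = 1151936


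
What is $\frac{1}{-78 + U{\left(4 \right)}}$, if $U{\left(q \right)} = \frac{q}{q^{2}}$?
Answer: $- \frac{4}{311} \approx -0.012862$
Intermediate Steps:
$U{\left(q \right)} = \frac{1}{q}$ ($U{\left(q \right)} = \frac{q}{q^{2}} = \frac{1}{q}$)
$\frac{1}{-78 + U{\left(4 \right)}} = \frac{1}{-78 + \frac{1}{4}} = \frac{1}{- \frac{311}{4}} = - \frac{4}{311}$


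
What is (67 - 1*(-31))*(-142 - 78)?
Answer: -21560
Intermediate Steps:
(67 - 1*(-31))*(-142 - 78) = (67 + 31)*(-220) = 98*(-220) = -21560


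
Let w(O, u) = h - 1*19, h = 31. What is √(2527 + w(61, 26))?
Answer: √2539 ≈ 50.388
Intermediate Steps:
w(O, u) = 12 (w(O, u) = 31 - 1*19 = 31 - 19 = 12)
√(2527 + w(61, 26)) = √(2527 + 12) = √2539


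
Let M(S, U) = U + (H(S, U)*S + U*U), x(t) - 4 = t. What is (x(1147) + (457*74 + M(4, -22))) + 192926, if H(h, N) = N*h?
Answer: 228005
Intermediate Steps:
x(t) = 4 + t
M(S, U) = U + U² + U*S² (M(S, U) = U + ((U*S)*S + U*U) = U + ((S*U)*S + U²) = U + (U*S² + U²) = U + (U² + U*S²) = U + U² + U*S²)
(x(1147) + (457*74 + M(4, -22))) + 192926 = ((4 + 1147) + (457*74 - 22*(1 - 22 + 4²))) + 192926 = (1151 + (33818 - 22*(1 - 22 + 16))) + 192926 = (1151 + (33818 - 22*(-5))) + 192926 = (1151 + (33818 + 110)) + 192926 = (1151 + 33928) + 192926 = 35079 + 192926 = 228005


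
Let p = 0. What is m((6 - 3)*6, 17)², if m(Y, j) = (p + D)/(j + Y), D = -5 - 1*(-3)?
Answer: 4/1225 ≈ 0.0032653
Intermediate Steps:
D = -2 (D = -5 + 3 = -2)
m(Y, j) = -2/(Y + j) (m(Y, j) = (0 - 2)/(j + Y) = -2/(Y + j))
m((6 - 3)*6, 17)² = (-2/((6 - 3)*6 + 17))² = (-2/(3*6 + 17))² = (-2/(18 + 17))² = (-2/35)² = 4/1225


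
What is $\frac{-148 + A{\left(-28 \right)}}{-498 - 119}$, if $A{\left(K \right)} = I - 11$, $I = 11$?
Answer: $\frac{148}{617} \approx 0.23987$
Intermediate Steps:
$A{\left(K \right)} = 0$ ($A{\left(K \right)} = 11 - 11 = 0$)
$\frac{-148 + A{\left(-28 \right)}}{-498 - 119} = \frac{-148 + 0}{-498 - 119} = - \frac{148}{-617} = \left(-148\right) \left(- \frac{1}{617}\right) = \frac{148}{617}$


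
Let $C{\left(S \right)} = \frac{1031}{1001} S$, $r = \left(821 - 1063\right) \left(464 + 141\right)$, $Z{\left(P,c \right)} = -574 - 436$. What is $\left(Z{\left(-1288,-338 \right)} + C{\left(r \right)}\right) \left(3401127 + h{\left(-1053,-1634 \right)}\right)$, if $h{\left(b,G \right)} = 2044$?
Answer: $- \frac{47013173842920}{91} \approx -5.1663 \cdot 10^{11}$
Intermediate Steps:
$Z{\left(P,c \right)} = -1010$
$r = -146410$ ($r = \left(-242\right) 605 = -146410$)
$C{\left(S \right)} = \frac{1031 S}{1001}$ ($C{\left(S \right)} = 1031 \cdot \frac{1}{1001} S = \frac{1031 S}{1001}$)
$\left(Z{\left(-1288,-338 \right)} + C{\left(r \right)}\right) \left(3401127 + h{\left(-1053,-1634 \right)}\right) = \left(-1010 + \frac{1031}{1001} \left(-146410\right)\right) \left(3401127 + 2044\right) = \left(-1010 - \frac{13722610}{91}\right) 3403171 = \left(- \frac{13814520}{91}\right) 3403171 = - \frac{47013173842920}{91}$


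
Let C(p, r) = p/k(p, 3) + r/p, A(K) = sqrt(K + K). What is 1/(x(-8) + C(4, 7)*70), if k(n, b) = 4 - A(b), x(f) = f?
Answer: 302/62131 - 112*sqrt(6)/186393 ≈ 0.0033888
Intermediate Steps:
A(K) = sqrt(2)*sqrt(K) (A(K) = sqrt(2*K) = sqrt(2)*sqrt(K))
k(n, b) = 4 - sqrt(2)*sqrt(b)
C(p, r) = p/(4 - sqrt(6)) + r/p (C(p, r) = p/(4 - sqrt(2)*sqrt(3)) + r/p = p/(4 - sqrt(6)) + r/p)
1/(x(-8) + C(4, 7)*70) = 1/(-8 + ((4**2 + 7*(4 - sqrt(6)))/(4*(4 - sqrt(6))))*70) = 1/(-8 + ((16 + (28 - 7*sqrt(6)))/(4*(4 - sqrt(6))))*70) = 1/(-8 + ((44 - 7*sqrt(6))/(4*(4 - sqrt(6))))*70) = 1/(-8 + 35*(44 - 7*sqrt(6))/(2*(4 - sqrt(6))))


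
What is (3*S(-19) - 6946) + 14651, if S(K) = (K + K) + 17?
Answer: 7642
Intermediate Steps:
S(K) = 17 + 2*K (S(K) = 2*K + 17 = 17 + 2*K)
(3*S(-19) - 6946) + 14651 = (3*(17 + 2*(-19)) - 6946) + 14651 = (3*(17 - 38) - 6946) + 14651 = (3*(-21) - 6946) + 14651 = (-63 - 6946) + 14651 = -7009 + 14651 = 7642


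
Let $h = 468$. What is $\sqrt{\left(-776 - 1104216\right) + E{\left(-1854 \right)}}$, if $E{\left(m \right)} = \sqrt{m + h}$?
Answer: $\sqrt{-1104992 + 3 i \sqrt{154}} \approx 0.02 + 1051.2 i$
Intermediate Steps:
$E{\left(m \right)} = \sqrt{468 + m}$ ($E{\left(m \right)} = \sqrt{m + 468} = \sqrt{468 + m}$)
$\sqrt{\left(-776 - 1104216\right) + E{\left(-1854 \right)}} = \sqrt{\left(-776 - 1104216\right) + \sqrt{468 - 1854}} = \sqrt{\left(-776 - 1104216\right) + \sqrt{-1386}} = \sqrt{-1104992 + 3 i \sqrt{154}}$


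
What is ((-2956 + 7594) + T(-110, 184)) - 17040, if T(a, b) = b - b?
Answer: -12402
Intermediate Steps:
T(a, b) = 0
((-2956 + 7594) + T(-110, 184)) - 17040 = ((-2956 + 7594) + 0) - 17040 = (4638 + 0) - 17040 = 4638 - 17040 = -12402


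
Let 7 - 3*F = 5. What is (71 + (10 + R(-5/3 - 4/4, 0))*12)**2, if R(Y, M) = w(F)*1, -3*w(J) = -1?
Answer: 38025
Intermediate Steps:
F = 2/3 (F = 7/3 - 1/3*5 = 7/3 - 5/3 = 2/3 ≈ 0.66667)
w(J) = 1/3 (w(J) = -1/3*(-1) = 1/3)
R(Y, M) = 1/3 (R(Y, M) = (1/3)*1 = 1/3)
(71 + (10 + R(-5/3 - 4/4, 0))*12)**2 = (71 + (10 + 1/3)*12)**2 = (71 + (31/3)*12)**2 = (71 + 124)**2 = 195**2 = 38025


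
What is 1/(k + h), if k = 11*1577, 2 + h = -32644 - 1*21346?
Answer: -1/36645 ≈ -2.7289e-5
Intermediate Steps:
h = -53992 (h = -2 + (-32644 - 1*21346) = -2 + (-32644 - 21346) = -2 - 53990 = -53992)
k = 17347
1/(k + h) = 1/(17347 - 53992) = 1/(-36645) = -1/36645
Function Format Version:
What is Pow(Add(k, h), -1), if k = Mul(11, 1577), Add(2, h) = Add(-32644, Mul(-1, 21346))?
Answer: Rational(-1, 36645) ≈ -2.7289e-5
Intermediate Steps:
h = -53992 (h = Add(-2, Add(-32644, Mul(-1, 21346))) = Add(-2, Add(-32644, -21346)) = Add(-2, -53990) = -53992)
k = 17347
Pow(Add(k, h), -1) = Pow(Add(17347, -53992), -1) = Pow(-36645, -1) = Rational(-1, 36645)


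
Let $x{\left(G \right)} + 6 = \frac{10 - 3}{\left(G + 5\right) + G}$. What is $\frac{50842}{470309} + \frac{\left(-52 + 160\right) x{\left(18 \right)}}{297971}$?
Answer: $\frac{608987488954}{5745676164599} \approx 0.10599$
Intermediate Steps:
$x{\left(G \right)} = -6 + \frac{7}{5 + 2 G}$ ($x{\left(G \right)} = -6 + \frac{10 - 3}{\left(G + 5\right) + G} = -6 + \frac{7}{\left(5 + G\right) + G} = -6 + \frac{7}{5 + 2 G}$)
$\frac{50842}{470309} + \frac{\left(-52 + 160\right) x{\left(18 \right)}}{297971} = \frac{50842}{470309} + \frac{\left(-52 + 160\right) \frac{-23 - 216}{5 + 2 \cdot 18}}{297971} = 50842 \cdot \frac{1}{470309} + 108 \frac{-23 - 216}{5 + 36} \cdot \frac{1}{297971} = \frac{50842}{470309} + 108 \cdot \frac{1}{41} \left(-239\right) \frac{1}{297971} = \frac{50842}{470309} + 108 \left(- \frac{239}{41}\right) \frac{1}{297971} = \frac{50842}{470309} - \frac{25812}{12216811} = \frac{608987488954}{5745676164599}$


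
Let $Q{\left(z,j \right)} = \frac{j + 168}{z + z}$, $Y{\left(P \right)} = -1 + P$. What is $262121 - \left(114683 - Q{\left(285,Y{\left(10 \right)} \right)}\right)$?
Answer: $\frac{28013279}{190} \approx 1.4744 \cdot 10^{5}$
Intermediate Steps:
$Q{\left(z,j \right)} = \frac{168 + j}{2 z}$
$262121 - \left(114683 - Q{\left(285,Y{\left(10 \right)} \right)}\right) = 262121 - \left(114683 - \frac{168 + \left(-1 + 10\right)}{2 \cdot 285}\right) = 262121 - \left(114683 - \frac{1}{2} \cdot \frac{1}{285} \left(168 + 9\right)\right) = 262121 - \left(114683 - \frac{1}{2} \cdot \frac{1}{285} \cdot 177\right) = 262121 - \left(114683 - \frac{59}{190}\right) = 262121 - \frac{21789711}{190} = \frac{28013279}{190}$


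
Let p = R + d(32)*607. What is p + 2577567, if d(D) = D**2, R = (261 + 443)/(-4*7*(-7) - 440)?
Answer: 195147059/61 ≈ 3.1991e+6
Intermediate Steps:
R = -176/61 (R = 704/(-28*(-7) - 440) = 704/(196 - 440) = 704/(-244) = 704*(-1/244) = -176/61 ≈ -2.8852)
p = 37915472/61 (p = -176/61 + 32**2*607 = -176/61 + 1024*607 = -176/61 + 621568 = 37915472/61 ≈ 6.2157e+5)
p + 2577567 = 37915472/61 + 2577567 = 195147059/61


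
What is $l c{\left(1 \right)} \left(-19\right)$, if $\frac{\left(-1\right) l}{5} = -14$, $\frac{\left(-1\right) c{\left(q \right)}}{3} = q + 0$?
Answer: $3990$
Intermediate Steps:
$c{\left(q \right)} = - 3 q$ ($c{\left(q \right)} = - 3 \left(q + 0\right) = - 3 q$)
$l = 70$ ($l = \left(-5\right) \left(-14\right) = 70$)
$l c{\left(1 \right)} \left(-19\right) = 70 \left(\left(-3\right) 1\right) \left(-19\right) = 70 \left(-3\right) \left(-19\right) = \left(-210\right) \left(-19\right) = 3990$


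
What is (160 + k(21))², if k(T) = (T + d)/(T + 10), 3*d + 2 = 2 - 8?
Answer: 223054225/8649 ≈ 25790.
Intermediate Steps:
d = -8/3 (d = -⅔ + (2 - 8)/3 = -⅔ + (⅓)*(-6) = -⅔ - 2 = -8/3 ≈ -2.6667)
k(T) = (-8/3 + T)/(10 + T) (k(T) = (T - 8/3)/(T + 10) = (-8/3 + T)/(10 + T))
(160 + k(21))² = (160 + (-8/3 + 21)/(10 + 21))² = (160 + (55/3)/31)² = (160 + (1/31)*(55/3))² = (160 + 55/93)² = (14935/93)² = 223054225/8649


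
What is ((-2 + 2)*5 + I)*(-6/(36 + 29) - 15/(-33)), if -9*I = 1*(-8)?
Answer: 2072/6435 ≈ 0.32199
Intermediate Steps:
I = 8/9 (I = -(-8)/9 = -⅑*(-8) = 8/9 ≈ 0.88889)
((-2 + 2)*5 + I)*(-6/(36 + 29) - 15/(-33)) = ((-2 + 2)*5 + 8/9)*(-6/(36 + 29) - 15/(-33)) = (0*5 + 8/9)*(-6/65 - 15*(-1/33)) = (0 + 8/9)*(-6*1/65 + 5/11) = 8*(-6/65 + 5/11)/9 = (8/9)*(259/715) = 2072/6435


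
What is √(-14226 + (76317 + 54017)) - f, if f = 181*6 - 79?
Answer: -1007 + 2*√29027 ≈ -666.25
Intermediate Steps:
f = 1007 (f = 1086 - 79 = 1007)
√(-14226 + (76317 + 54017)) - f = √(-14226 + (76317 + 54017)) - 1*1007 = √(-14226 + 130334) - 1007 = √116108 - 1007 = 2*√29027 - 1007 = -1007 + 2*√29027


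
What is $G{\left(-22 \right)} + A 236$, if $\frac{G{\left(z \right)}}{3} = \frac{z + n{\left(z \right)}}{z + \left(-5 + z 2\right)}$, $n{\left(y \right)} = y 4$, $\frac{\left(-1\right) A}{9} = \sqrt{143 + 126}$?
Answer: $\frac{330}{71} - 2124 \sqrt{269} \approx -34832.0$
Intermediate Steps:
$A = - 9 \sqrt{269}$ ($A = - 9 \sqrt{143 + 126} = - 9 \sqrt{269} \approx -147.61$)
$n{\left(y \right)} = 4 y$
$G{\left(z \right)} = \frac{15 z}{-5 + 3 z}$ ($G{\left(z \right)} = 3 \frac{z + 4 z}{z + \left(-5 + z 2\right)} = 3 \frac{5 z}{z + \left(-5 + 2 z\right)} = 3 \frac{5 z}{-5 + 3 z} = \frac{15 z}{-5 + 3 z}$)
$G{\left(-22 \right)} + A 236 = 15 \left(-22\right) \frac{1}{-5 + 3 \left(-22\right)} + - 9 \sqrt{269} \cdot 236 = 15 \left(-22\right) \frac{1}{-5 - 66} - 2124 \sqrt{269} = 15 \left(-22\right) \frac{1}{-71} - 2124 \sqrt{269} = 15 \left(-22\right) \left(- \frac{1}{71}\right) - 2124 \sqrt{269} = \frac{330}{71} - 2124 \sqrt{269}$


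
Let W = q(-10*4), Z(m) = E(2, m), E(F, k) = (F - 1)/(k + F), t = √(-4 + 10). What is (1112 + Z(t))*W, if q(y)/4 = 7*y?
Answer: -1244320 - 560*√6 ≈ -1.2457e+6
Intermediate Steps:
t = √6 ≈ 2.4495
E(F, k) = (-1 + F)/(F + k)
Z(m) = 1/(2 + m) (Z(m) = (-1 + 2)/(2 + m) = 1/(2 + m))
q(y) = 28*y (q(y) = 4*(7*y) = 28*y)
W = -1120 (W = 28*(-10*4) = 28*(-40) = -1120)
(1112 + Z(t))*W = (1112 + 1/(2 + √6))*(-1120) = -1245440 - 1120/(2 + √6)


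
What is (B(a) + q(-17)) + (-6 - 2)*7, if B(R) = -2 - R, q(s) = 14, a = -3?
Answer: -41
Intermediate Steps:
(B(a) + q(-17)) + (-6 - 2)*7 = ((-2 - 1*(-3)) + 14) + (-6 - 2)*7 = ((-2 + 3) + 14) - 8*7 = (1 + 14) - 56 = 15 - 56 = -41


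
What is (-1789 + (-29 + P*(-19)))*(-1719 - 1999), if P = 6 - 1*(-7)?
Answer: 7677670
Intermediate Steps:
P = 13 (P = 6 + 7 = 13)
(-1789 + (-29 + P*(-19)))*(-1719 - 1999) = (-1789 + (-29 + 13*(-19)))*(-1719 - 1999) = (-1789 + (-29 - 247))*(-3718) = (-1789 - 276)*(-3718) = -2065*(-3718) = 7677670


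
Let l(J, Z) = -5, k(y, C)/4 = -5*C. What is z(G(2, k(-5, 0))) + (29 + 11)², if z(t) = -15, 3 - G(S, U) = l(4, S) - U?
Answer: 1585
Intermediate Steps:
k(y, C) = -20*C (k(y, C) = 4*(-5*C) = -20*C)
G(S, U) = 8 + U (G(S, U) = 3 - (-5 - U) = 3 + (5 + U) = 8 + U)
z(G(2, k(-5, 0))) + (29 + 11)² = -15 + (29 + 11)² = -15 + 40² = -15 + 1600 = 1585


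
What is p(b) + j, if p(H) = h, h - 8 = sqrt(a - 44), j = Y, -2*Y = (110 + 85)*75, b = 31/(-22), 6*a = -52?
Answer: -14609/2 + I*sqrt(474)/3 ≈ -7304.5 + 7.2572*I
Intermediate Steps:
a = -26/3 (a = (1/6)*(-52) = -26/3 ≈ -8.6667)
b = -31/22 (b = 31*(-1/22) = -31/22 ≈ -1.4091)
Y = -14625/2 (Y = -(110 + 85)*75/2 = -195*75/2 = -1/2*14625 = -14625/2 ≈ -7312.5)
j = -14625/2 ≈ -7312.5
h = 8 + I*sqrt(474)/3 (h = 8 + sqrt(-26/3 - 44) = 8 + sqrt(-158/3) = 8 + I*sqrt(474)/3 ≈ 8.0 + 7.2572*I)
p(H) = 8 + I*sqrt(474)/3
p(b) + j = (8 + I*sqrt(474)/3) - 14625/2 = -14609/2 + I*sqrt(474)/3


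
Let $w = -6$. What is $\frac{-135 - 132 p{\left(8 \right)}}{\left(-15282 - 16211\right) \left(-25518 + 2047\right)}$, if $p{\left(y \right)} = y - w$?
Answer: $- \frac{1983}{739172203} \approx -2.6827 \cdot 10^{-6}$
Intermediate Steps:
$p{\left(y \right)} = 6 + y$ ($p{\left(y \right)} = y - -6 = y + 6 = 6 + y$)
$\frac{-135 - 132 p{\left(8 \right)}}{\left(-15282 - 16211\right) \left(-25518 + 2047\right)} = \frac{-135 - 132 \left(6 + 8\right)}{\left(-15282 - 16211\right) \left(-25518 + 2047\right)} = \frac{-135 - 1848}{\left(-31493\right) \left(-23471\right)} = \frac{-135 - 1848}{739172203} = \left(-1983\right) \frac{1}{739172203} = - \frac{1983}{739172203}$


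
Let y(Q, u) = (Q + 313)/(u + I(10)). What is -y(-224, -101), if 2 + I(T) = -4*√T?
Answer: 9167/10449 - 356*√10/10449 ≈ 0.76957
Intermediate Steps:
I(T) = -2 - 4*√T
y(Q, u) = (313 + Q)/(-2 + u - 4*√10) (y(Q, u) = (Q + 313)/(u + (-2 - 4*√10)) = (313 + Q)/(-2 + u - 4*√10))
-y(-224, -101) = -(313 - 224)/(-2 - 101 - 4*√10) = -89/(-103 - 4*√10)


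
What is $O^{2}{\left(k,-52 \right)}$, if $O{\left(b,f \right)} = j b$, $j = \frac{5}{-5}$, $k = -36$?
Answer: $1296$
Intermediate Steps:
$j = -1$ ($j = 5 \left(- \frac{1}{5}\right) = -1$)
$O{\left(b,f \right)} = - b$
$O^{2}{\left(k,-52 \right)} = \left(\left(-1\right) \left(-36\right)\right)^{2} = 36^{2} = 1296$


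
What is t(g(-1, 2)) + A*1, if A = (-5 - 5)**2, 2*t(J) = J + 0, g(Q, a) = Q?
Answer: 199/2 ≈ 99.500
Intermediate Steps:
t(J) = J/2 (t(J) = (J + 0)/2 = J/2)
A = 100 (A = (-10)**2 = 100)
t(g(-1, 2)) + A*1 = (1/2)*(-1) + 100*1 = -1/2 + 100 = 199/2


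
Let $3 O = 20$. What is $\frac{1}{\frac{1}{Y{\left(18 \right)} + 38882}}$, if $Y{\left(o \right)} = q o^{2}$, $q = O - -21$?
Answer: $47846$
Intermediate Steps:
$O = \frac{20}{3}$ ($O = \frac{1}{3} \cdot 20 = \frac{20}{3} \approx 6.6667$)
$q = \frac{83}{3}$ ($q = \frac{20}{3} - -21 = \frac{20}{3} + 21 = \frac{83}{3} \approx 27.667$)
$Y{\left(o \right)} = \frac{83 o^{2}}{3}$
$\frac{1}{\frac{1}{Y{\left(18 \right)} + 38882}} = \frac{1}{\frac{1}{\frac{83 \cdot 18^{2}}{3} + 38882}} = \frac{1}{\frac{1}{\frac{83}{3} \cdot 324 + 38882}} = \frac{1}{\frac{1}{8964 + 38882}} = \frac{1}{\frac{1}{47846}} = 47846$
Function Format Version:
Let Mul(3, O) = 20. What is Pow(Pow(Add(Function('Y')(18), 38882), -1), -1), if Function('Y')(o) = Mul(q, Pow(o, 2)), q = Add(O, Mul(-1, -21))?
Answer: 47846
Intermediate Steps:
O = Rational(20, 3) (O = Mul(Rational(1, 3), 20) = Rational(20, 3) ≈ 6.6667)
q = Rational(83, 3) (q = Add(Rational(20, 3), Mul(-1, -21)) = Add(Rational(20, 3), 21) = Rational(83, 3) ≈ 27.667)
Function('Y')(o) = Mul(Rational(83, 3), Pow(o, 2))
Pow(Pow(Add(Function('Y')(18), 38882), -1), -1) = Pow(Pow(Add(Mul(Rational(83, 3), Pow(18, 2)), 38882), -1), -1) = Pow(Pow(Add(Mul(Rational(83, 3), 324), 38882), -1), -1) = Pow(Pow(Add(8964, 38882), -1), -1) = Pow(Pow(47846, -1), -1) = Pow(Rational(1, 47846), -1) = 47846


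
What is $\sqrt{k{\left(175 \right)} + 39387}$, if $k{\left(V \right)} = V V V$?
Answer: $\sqrt{5398762} \approx 2323.5$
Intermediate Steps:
$k{\left(V \right)} = V^{3}$ ($k{\left(V \right)} = V^{2} V = V^{3}$)
$\sqrt{k{\left(175 \right)} + 39387} = \sqrt{175^{3} + 39387} = \sqrt{5359375 + 39387} = \sqrt{5398762}$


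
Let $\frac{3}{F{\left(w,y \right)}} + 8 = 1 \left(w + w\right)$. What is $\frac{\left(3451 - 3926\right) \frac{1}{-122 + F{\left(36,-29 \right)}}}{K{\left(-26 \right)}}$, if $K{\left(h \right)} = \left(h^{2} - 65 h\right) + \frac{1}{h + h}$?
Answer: $\frac{316160}{192051391} \approx 0.0016462$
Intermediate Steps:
$F{\left(w,y \right)} = \frac{3}{-8 + 2 w}$ ($F{\left(w,y \right)} = \frac{3}{-8 + 1 \left(w + w\right)} = \frac{3}{-8 + 1 \cdot 2 w} = \frac{3}{-8 + 2 w}$)
$K{\left(h \right)} = h^{2} + \frac{1}{2 h} - 65 h$ ($K{\left(h \right)} = \left(h^{2} - 65 h\right) + \frac{1}{2 h} = h^{2} + \frac{1}{2 h} - 65 h$)
$\frac{\left(3451 - 3926\right) \frac{1}{-122 + F{\left(36,-29 \right)}}}{K{\left(-26 \right)}} = \frac{\left(3451 - 3926\right) \frac{1}{-122 + \frac{3}{2 \left(-4 + 36\right)}}}{\left(-26\right)^{2} + \frac{1}{2 \left(-26\right)} - -1690} = \frac{\left(-475\right) \frac{1}{-122 + \frac{3}{2 \cdot 32}}}{676 + \frac{1}{2} \left(- \frac{1}{26}\right) + 1690} = \frac{\left(-475\right) \frac{1}{-122 + \frac{3}{2} \cdot \frac{1}{32}}}{676 - \frac{1}{52} + 1690} = \frac{\left(-475\right) \frac{1}{-122 + \frac{3}{64}}}{\frac{123031}{52}} = - \frac{475}{- \frac{7805}{64}} \cdot \frac{52}{123031} = \left(-475\right) \left(- \frac{64}{7805}\right) \frac{52}{123031} = \frac{6080}{1561} \cdot \frac{52}{123031} = \frac{316160}{192051391}$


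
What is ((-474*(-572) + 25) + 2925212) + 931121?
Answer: 4127486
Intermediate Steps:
((-474*(-572) + 25) + 2925212) + 931121 = ((271128 + 25) + 2925212) + 931121 = (271153 + 2925212) + 931121 = 3196365 + 931121 = 4127486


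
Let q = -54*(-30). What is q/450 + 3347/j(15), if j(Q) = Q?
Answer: 3401/15 ≈ 226.73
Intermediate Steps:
q = 1620
q/450 + 3347/j(15) = 1620/450 + 3347/15 = 1620*(1/450) + 3347*(1/15) = 18/5 + 3347/15 = 3401/15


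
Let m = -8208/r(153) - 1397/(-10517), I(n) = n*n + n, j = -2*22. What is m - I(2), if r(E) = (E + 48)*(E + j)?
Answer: -479406127/76805651 ≈ -6.2418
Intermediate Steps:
j = -44
r(E) = (-44 + E)*(48 + E) (r(E) = (E + 48)*(E - 44) = (48 + E)*(-44 + E) = (-44 + E)*(48 + E))
I(n) = n + n² (I(n) = n² + n = n + n²)
m = -18572221/76805651 (m = -8208/(-2112 + 153² + 4*153) - 1397/(-10517) = -8208/(-2112 + 23409 + 612) - 1397*(-1/10517) = -8208/21909 + 1397/10517 = -8208*1/21909 + 1397/10517 = -2736/7303 + 1397/10517 = -18572221/76805651 ≈ -0.24181)
m - I(2) = -18572221/76805651 - 2*(1 + 2) = -18572221/76805651 - 2*3 = -18572221/76805651 - 1*6 = -18572221/76805651 - 6 = -479406127/76805651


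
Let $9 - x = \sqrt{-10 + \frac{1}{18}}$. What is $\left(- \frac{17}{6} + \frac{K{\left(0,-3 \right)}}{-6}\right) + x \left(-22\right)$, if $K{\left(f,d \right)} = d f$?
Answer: $- \frac{1205}{6} + \frac{11 i \sqrt{358}}{3} \approx -200.83 + 69.377 i$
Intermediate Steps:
$x = 9 - \frac{i \sqrt{358}}{6}$ ($x = 9 - \sqrt{-10 + \frac{1}{18}} = 9 - \sqrt{- \frac{179}{18}} = 9 - \frac{i \sqrt{358}}{6} \approx 9.0 - 3.1535 i$)
$\left(- \frac{17}{6} + \frac{K{\left(0,-3 \right)}}{-6}\right) + x \left(-22\right) = \left(- \frac{17}{6} + \frac{\left(-3\right) 0}{-6}\right) + \left(9 - \frac{i \sqrt{358}}{6}\right) \left(-22\right) = \left(\left(-17\right) \frac{1}{6} + 0 \left(- \frac{1}{6}\right)\right) - \left(198 - \frac{11 i \sqrt{358}}{3}\right) = \left(- \frac{17}{6} + 0\right) - \left(198 - \frac{11 i \sqrt{358}}{3}\right) = - \frac{17}{6} - \left(198 - \frac{11 i \sqrt{358}}{3}\right) = - \frac{1205}{6} + \frac{11 i \sqrt{358}}{3}$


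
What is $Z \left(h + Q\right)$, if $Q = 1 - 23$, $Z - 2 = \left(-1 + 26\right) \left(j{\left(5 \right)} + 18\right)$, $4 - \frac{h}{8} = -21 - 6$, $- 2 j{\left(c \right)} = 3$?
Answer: $93677$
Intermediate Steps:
$j{\left(c \right)} = - \frac{3}{2}$ ($j{\left(c \right)} = \left(- \frac{1}{2}\right) 3 = - \frac{3}{2}$)
$h = 248$ ($h = 32 - 8 \left(-21 - 6\right) = 32 - -216 = 32 + 216 = 248$)
$Z = \frac{829}{2}$ ($Z = 2 + \left(-1 + 26\right) \left(- \frac{3}{2} + 18\right) = 2 + 25 \cdot \frac{33}{2} = 2 + \frac{825}{2} = \frac{829}{2} \approx 414.5$)
$Q = -22$ ($Q = 1 - 23 = -22$)
$Z \left(h + Q\right) = \frac{829 \left(248 - 22\right)}{2} = \frac{829}{2} \cdot 226 = 93677$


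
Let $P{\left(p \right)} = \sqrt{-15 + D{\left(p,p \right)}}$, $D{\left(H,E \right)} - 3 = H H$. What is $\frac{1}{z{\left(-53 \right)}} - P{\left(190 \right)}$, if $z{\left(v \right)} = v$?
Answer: $- \frac{1}{53} - 2 \sqrt{9022} \approx -189.99$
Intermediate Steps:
$D{\left(H,E \right)} = 3 + H^{2}$ ($D{\left(H,E \right)} = 3 + H H = 3 + H^{2}$)
$P{\left(p \right)} = \sqrt{-12 + p^{2}}$ ($P{\left(p \right)} = \sqrt{-15 + \left(3 + p^{2}\right)} = \sqrt{-12 + p^{2}}$)
$\frac{1}{z{\left(-53 \right)}} - P{\left(190 \right)} = \frac{1}{-53} - \sqrt{-12 + 190^{2}} = - \frac{1}{53} - \sqrt{-12 + 36100} = - \frac{1}{53} - \sqrt{36088} = - \frac{1}{53} - 2 \sqrt{9022}$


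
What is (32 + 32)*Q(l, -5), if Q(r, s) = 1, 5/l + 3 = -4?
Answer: 64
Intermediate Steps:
l = -5/7 (l = 5/(-3 - 4) = 5/(-7) = 5*(-1/7) = -5/7 ≈ -0.71429)
(32 + 32)*Q(l, -5) = (32 + 32)*1 = 64*1 = 64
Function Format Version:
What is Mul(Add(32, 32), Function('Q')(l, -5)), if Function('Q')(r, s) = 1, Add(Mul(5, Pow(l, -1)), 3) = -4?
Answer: 64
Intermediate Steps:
l = Rational(-5, 7) (l = Mul(5, Pow(Add(-3, -4), -1)) = Mul(5, Pow(-7, -1)) = Mul(5, Rational(-1, 7)) = Rational(-5, 7) ≈ -0.71429)
Mul(Add(32, 32), Function('Q')(l, -5)) = Mul(Add(32, 32), 1) = Mul(64, 1) = 64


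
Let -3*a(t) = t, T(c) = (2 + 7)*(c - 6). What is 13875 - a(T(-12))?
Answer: 13821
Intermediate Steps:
T(c) = -54 + 9*c (T(c) = 9*(-6 + c) = -54 + 9*c)
a(t) = -t/3
13875 - a(T(-12)) = 13875 - (-1)*(-54 + 9*(-12))/3 = 13875 - (-1)*(-54 - 108)/3 = 13875 - (-1)*(-162)/3 = 13875 - 1*54 = 13875 - 54 = 13821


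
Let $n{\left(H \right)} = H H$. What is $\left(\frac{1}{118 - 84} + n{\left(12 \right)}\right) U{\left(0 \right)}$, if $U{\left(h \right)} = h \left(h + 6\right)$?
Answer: $0$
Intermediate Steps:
$n{\left(H \right)} = H^{2}$
$U{\left(h \right)} = h \left(6 + h\right)$
$\left(\frac{1}{118 - 84} + n{\left(12 \right)}\right) U{\left(0 \right)} = \left(\frac{1}{118 - 84} + 12^{2}\right) 0 \left(6 + 0\right) = \left(\frac{1}{34} + 144\right) 0 \cdot 6 = \left(\frac{1}{34} + 144\right) 0 = \frac{4897}{34} \cdot 0 = 0$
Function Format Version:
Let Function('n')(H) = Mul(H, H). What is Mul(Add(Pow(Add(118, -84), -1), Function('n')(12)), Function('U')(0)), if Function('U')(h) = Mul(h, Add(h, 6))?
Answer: 0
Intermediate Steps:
Function('n')(H) = Pow(H, 2)
Function('U')(h) = Mul(h, Add(6, h))
Mul(Add(Pow(Add(118, -84), -1), Function('n')(12)), Function('U')(0)) = Mul(Add(Pow(Add(118, -84), -1), Pow(12, 2)), Mul(0, Add(6, 0))) = Mul(Add(Pow(34, -1), 144), Mul(0, 6)) = Mul(Add(Rational(1, 34), 144), 0) = Mul(Rational(4897, 34), 0) = 0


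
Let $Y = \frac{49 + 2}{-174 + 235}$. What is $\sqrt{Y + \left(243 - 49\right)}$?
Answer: $\frac{\sqrt{724985}}{61} \approx 13.958$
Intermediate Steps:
$Y = \frac{51}{61} \approx 0.83607$
$\sqrt{Y + \left(243 - 49\right)} = \sqrt{\frac{51}{61} + \left(243 - 49\right)} = \sqrt{\frac{51}{61} + 194} = \sqrt{\frac{11885}{61}} = \frac{\sqrt{724985}}{61}$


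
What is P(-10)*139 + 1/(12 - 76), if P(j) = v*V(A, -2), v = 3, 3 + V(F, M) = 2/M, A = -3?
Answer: -106753/64 ≈ -1668.0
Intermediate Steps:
V(F, M) = -3 + 2/M
P(j) = -12 (P(j) = 3*(-3 + 2/(-2)) = 3*(-3 + 2*(-1/2)) = 3*(-3 - 1) = 3*(-4) = -12)
P(-10)*139 + 1/(12 - 76) = -12*139 + 1/(12 - 76) = -1668 + 1/(-64) = -1668 - 1/64 = -106753/64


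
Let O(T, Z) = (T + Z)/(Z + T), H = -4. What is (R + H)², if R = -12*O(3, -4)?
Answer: 256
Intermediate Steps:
O(T, Z) = 1 (O(T, Z) = (T + Z)/(T + Z) = 1)
R = -12 (R = -12*1 = -12)
(R + H)² = (-12 - 4)² = (-16)² = 256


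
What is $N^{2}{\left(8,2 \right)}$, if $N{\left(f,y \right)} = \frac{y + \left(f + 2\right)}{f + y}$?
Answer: $\frac{36}{25} \approx 1.44$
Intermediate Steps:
$N{\left(f,y \right)} = \frac{2 + f + y}{f + y}$ ($N{\left(f,y \right)} = \frac{y + \left(2 + f\right)}{f + y} = \frac{2 + f + y}{f + y}$)
$N^{2}{\left(8,2 \right)} = \left(\frac{2 + 8 + 2}{8 + 2}\right)^{2} = \left(\frac{1}{10} \cdot 12\right)^{2} = \left(\frac{6}{5}\right)^{2} = \frac{36}{25}$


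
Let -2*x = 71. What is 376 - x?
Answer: 823/2 ≈ 411.50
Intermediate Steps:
x = -71/2 (x = -1/2*71 = -71/2 ≈ -35.500)
376 - x = 376 - 1*(-71/2) = 376 + 71/2 = 823/2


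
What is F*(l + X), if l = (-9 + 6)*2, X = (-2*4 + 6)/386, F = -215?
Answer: 249185/193 ≈ 1291.1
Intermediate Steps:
X = -1/193 (X = (-8 + 6)*(1/386) = -2*1/386 = -1/193 ≈ -0.0051813)
l = -6 (l = -3*2 = -6)
F*(l + X) = -215*(-6 - 1/193) = -215*(-1159/193) = 249185/193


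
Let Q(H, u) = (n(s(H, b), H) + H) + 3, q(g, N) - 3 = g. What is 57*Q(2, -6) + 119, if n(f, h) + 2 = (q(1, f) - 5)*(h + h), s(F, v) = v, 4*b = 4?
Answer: 62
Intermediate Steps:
b = 1 (b = (1/4)*4 = 1)
q(g, N) = 3 + g
n(f, h) = -2 - 2*h (n(f, h) = -2 + ((3 + 1) - 5)*(h + h) = -2 + (4 - 5)*(2*h) = -2 - 2*h)
Q(H, u) = 1 - H (Q(H, u) = ((-2 - 2*H) + H) + 3 = (-2 - H) + 3 = 1 - H)
57*Q(2, -6) + 119 = 57*(1 - 1*2) + 119 = 57*(1 - 2) + 119 = 57*(-1) + 119 = -57 + 119 = 62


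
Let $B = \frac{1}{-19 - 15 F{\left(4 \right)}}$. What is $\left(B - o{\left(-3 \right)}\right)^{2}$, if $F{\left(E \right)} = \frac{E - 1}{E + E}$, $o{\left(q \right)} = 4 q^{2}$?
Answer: $\frac{50410000}{38809} \approx 1298.9$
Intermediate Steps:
$F{\left(E \right)} = \frac{-1 + E}{2 E}$
$B = - \frac{8}{197}$ ($B = \frac{1}{-19 - 15 \frac{-1 + 4}{2 \cdot 4}} = \frac{1}{-19 - 15 \cdot \frac{1}{2} \cdot \frac{1}{4} \cdot 3} = \frac{1}{-19 - \frac{45}{8}} = \frac{1}{- \frac{197}{8}} = - \frac{8}{197} \approx -0.040609$)
$\left(B - o{\left(-3 \right)}\right)^{2} = \left(- \frac{8}{197} - 4 \left(-3\right)^{2}\right)^{2} = \left(- \frac{8}{197} - 4 \cdot 9\right)^{2} = \left(- \frac{8}{197} - 36\right)^{2} = \left(- \frac{7100}{197}\right)^{2} = \frac{50410000}{38809}$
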